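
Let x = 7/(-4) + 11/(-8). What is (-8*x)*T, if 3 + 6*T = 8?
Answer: 125/6 ≈ 20.833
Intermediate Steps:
T = 5/6 (T = -1/2 + (1/6)*8 = -1/2 + 4/3 = 5/6 ≈ 0.83333)
x = -25/8 (x = 7*(-1/4) + 11*(-1/8) = -7/4 - 11/8 = -25/8 ≈ -3.1250)
(-8*x)*T = -8*(-25/8)*(5/6) = 25*(5/6) = 125/6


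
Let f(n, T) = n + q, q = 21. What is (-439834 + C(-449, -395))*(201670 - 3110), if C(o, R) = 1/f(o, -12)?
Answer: -9344678026920/107 ≈ -8.7333e+10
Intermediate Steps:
f(n, T) = 21 + n (f(n, T) = n + 21 = 21 + n)
C(o, R) = 1/(21 + o)
(-439834 + C(-449, -395))*(201670 - 3110) = (-439834 + 1/(21 - 449))*(201670 - 3110) = (-439834 + 1/(-428))*198560 = (-439834 - 1/428)*198560 = -188248953/428*198560 = -9344678026920/107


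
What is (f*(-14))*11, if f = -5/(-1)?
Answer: -770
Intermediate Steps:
f = 5 (f = -5*(-1) = 5)
(f*(-14))*11 = (5*(-14))*11 = -70*11 = -770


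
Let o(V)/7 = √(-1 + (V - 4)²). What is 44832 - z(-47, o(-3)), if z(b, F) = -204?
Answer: 45036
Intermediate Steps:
o(V) = 7*√(-1 + (-4 + V)²) (o(V) = 7*√(-1 + (V - 4)²) = 7*√(-1 + (-4 + V)²))
44832 - z(-47, o(-3)) = 44832 - 1*(-204) = 44832 + 204 = 45036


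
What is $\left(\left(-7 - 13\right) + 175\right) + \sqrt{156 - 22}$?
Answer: $155 + \sqrt{134} \approx 166.58$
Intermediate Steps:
$\left(\left(-7 - 13\right) + 175\right) + \sqrt{156 - 22} = \left(\left(-7 - 13\right) + 175\right) + \sqrt{134} = \left(-20 + 175\right) + \sqrt{134} = 155 + \sqrt{134}$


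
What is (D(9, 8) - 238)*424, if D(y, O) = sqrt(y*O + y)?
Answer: -97096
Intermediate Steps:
D(y, O) = sqrt(y + O*y) (D(y, O) = sqrt(O*y + y) = sqrt(y + O*y))
(D(9, 8) - 238)*424 = (sqrt(9*(1 + 8)) - 238)*424 = (sqrt(9*9) - 238)*424 = (sqrt(81) - 238)*424 = (9 - 238)*424 = -229*424 = -97096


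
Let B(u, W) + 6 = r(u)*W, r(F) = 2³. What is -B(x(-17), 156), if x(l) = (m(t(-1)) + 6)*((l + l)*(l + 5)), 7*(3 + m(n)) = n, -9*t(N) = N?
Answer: -1242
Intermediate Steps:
t(N) = -N/9
m(n) = -3 + n/7
r(F) = 8
x(l) = 380*l*(5 + l)/63 (x(l) = ((-3 + (-⅑*(-1))/7) + 6)*((l + l)*(l + 5)) = ((-3 + (⅐)*(⅑)) + 6)*((2*l)*(5 + l)) = ((-3 + 1/63) + 6)*(2*l*(5 + l)) = (-188/63 + 6)*(2*l*(5 + l)) = 190*(2*l*(5 + l))/63 = 380*l*(5 + l)/63)
B(u, W) = -6 + 8*W
-B(x(-17), 156) = -(-6 + 8*156) = -(-6 + 1248) = -1*1242 = -1242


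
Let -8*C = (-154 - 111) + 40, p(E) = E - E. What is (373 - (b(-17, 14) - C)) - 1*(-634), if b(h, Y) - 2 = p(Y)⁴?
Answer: 8265/8 ≈ 1033.1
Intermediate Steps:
p(E) = 0
b(h, Y) = 2 (b(h, Y) = 2 + 0⁴ = 2 + 0 = 2)
C = 225/8 (C = -((-154 - 111) + 40)/8 = -(-265 + 40)/8 = -⅛*(-225) = 225/8 ≈ 28.125)
(373 - (b(-17, 14) - C)) - 1*(-634) = (373 - (2 - 1*225/8)) - 1*(-634) = (373 - (2 - 225/8)) + 634 = (373 - 1*(-209/8)) + 634 = (373 + 209/8) + 634 = 3193/8 + 634 = 8265/8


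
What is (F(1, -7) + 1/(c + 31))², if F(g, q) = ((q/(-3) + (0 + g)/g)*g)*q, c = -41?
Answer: 494209/900 ≈ 549.12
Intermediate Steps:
F(g, q) = g*q*(1 - q/3) (F(g, q) = ((q*(-⅓) + g/g)*g)*q = ((-q/3 + 1)*g)*q = ((1 - q/3)*g)*q = (g*(1 - q/3))*q = g*q*(1 - q/3))
(F(1, -7) + 1/(c + 31))² = ((⅓)*1*(-7)*(3 - 1*(-7)) + 1/(-41 + 31))² = ((⅓)*1*(-7)*(3 + 7) + 1/(-10))² = ((⅓)*1*(-7)*10 - ⅒)² = (-70/3 - ⅒)² = (-703/30)² = 494209/900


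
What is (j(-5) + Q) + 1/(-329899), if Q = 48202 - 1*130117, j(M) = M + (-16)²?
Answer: -26940871937/329899 ≈ -81664.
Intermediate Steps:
j(M) = 256 + M (j(M) = M + 256 = 256 + M)
Q = -81915 (Q = 48202 - 130117 = -81915)
(j(-5) + Q) + 1/(-329899) = ((256 - 5) - 81915) + 1/(-329899) = (251 - 81915) - 1/329899 = -81664 - 1/329899 = -26940871937/329899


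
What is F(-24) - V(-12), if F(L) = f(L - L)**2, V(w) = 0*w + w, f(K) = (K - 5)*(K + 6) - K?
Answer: 912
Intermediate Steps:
f(K) = -K + (-5 + K)*(6 + K) (f(K) = (-5 + K)*(6 + K) - K = -K + (-5 + K)*(6 + K))
V(w) = w (V(w) = 0 + w = w)
F(L) = 900 (F(L) = (-30 + (L - L)**2)**2 = (-30 + 0**2)**2 = (-30 + 0)**2 = (-30)**2 = 900)
F(-24) - V(-12) = 900 - 1*(-12) = 900 + 12 = 912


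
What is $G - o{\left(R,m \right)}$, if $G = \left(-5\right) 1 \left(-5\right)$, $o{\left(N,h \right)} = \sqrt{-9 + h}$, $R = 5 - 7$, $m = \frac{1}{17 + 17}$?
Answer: $25 - \frac{i \sqrt{10370}}{34} \approx 25.0 - 2.9951 i$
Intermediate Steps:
$m = \frac{1}{34} \approx 0.029412$
$R = -2$ ($R = 5 - 7 = -2$)
$G = 25$ ($G = \left(-5\right) \left(-5\right) = 25$)
$G - o{\left(R,m \right)} = 25 - \sqrt{-9 + \frac{1}{34}} = 25 - \sqrt{- \frac{305}{34}} = 25 - \frac{i \sqrt{10370}}{34}$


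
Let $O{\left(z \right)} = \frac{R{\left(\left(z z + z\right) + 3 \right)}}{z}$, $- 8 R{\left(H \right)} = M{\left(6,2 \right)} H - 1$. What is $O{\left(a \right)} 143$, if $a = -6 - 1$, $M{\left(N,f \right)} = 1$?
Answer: $\frac{1573}{14} \approx 112.36$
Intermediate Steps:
$a = -7$ ($a = -6 - 1 = -7$)
$R{\left(H \right)} = \frac{1}{8} - \frac{H}{8}$ ($R{\left(H \right)} = - \frac{1 H - 1}{8} = - \frac{H - 1}{8} = - \frac{-1 + H}{8} = \frac{1}{8} - \frac{H}{8}$)
$O{\left(z \right)} = \frac{- \frac{1}{4} - \frac{z}{8} - \frac{z^{2}}{8}}{z}$ ($O{\left(z \right)} = \frac{\frac{1}{8} - \frac{\left(z z + z\right) + 3}{8}}{z} = \frac{\frac{1}{8} - \frac{\left(z^{2} + z\right) + 3}{8}}{z} = \frac{\frac{1}{8} - \frac{\left(z + z^{2}\right) + 3}{8}}{z} = \frac{\frac{1}{8} - \frac{3 + z + z^{2}}{8}}{z} = \frac{\frac{1}{8} - \left(\frac{3}{8} + \frac{z}{8} + \frac{z^{2}}{8}\right)}{z} = \frac{- \frac{1}{4} - \frac{z}{8} - \frac{z^{2}}{8}}{z}$)
$O{\left(a \right)} 143 = \frac{-2 - -7 - \left(-7\right)^{2}}{8 \left(-7\right)} 143 = \frac{1}{8} \left(- \frac{1}{7}\right) \left(-2 + 7 - 49\right) 143 = \frac{1}{8} \left(- \frac{1}{7}\right) \left(-44\right) 143 = \frac{11}{14} \cdot 143 = \frac{1573}{14}$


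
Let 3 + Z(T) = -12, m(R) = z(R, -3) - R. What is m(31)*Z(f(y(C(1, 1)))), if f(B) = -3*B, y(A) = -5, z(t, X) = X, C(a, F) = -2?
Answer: 510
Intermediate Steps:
m(R) = -3 - R
Z(T) = -15 (Z(T) = -3 - 12 = -15)
m(31)*Z(f(y(C(1, 1)))) = (-3 - 1*31)*(-15) = (-3 - 31)*(-15) = -34*(-15) = 510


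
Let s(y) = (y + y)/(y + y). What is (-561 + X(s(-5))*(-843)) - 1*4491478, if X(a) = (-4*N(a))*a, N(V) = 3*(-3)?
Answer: -4522387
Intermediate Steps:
N(V) = -9
s(y) = 1 (s(y) = (2*y)/((2*y)) = (2*y)*(1/(2*y)) = 1)
X(a) = 36*a (X(a) = (-4*(-9))*a = 36*a)
(-561 + X(s(-5))*(-843)) - 1*4491478 = (-561 + (36*1)*(-843)) - 1*4491478 = (-561 + 36*(-843)) - 4491478 = (-561 - 30348) - 4491478 = -30909 - 4491478 = -4522387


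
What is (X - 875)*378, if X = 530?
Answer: -130410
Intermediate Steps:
(X - 875)*378 = (530 - 875)*378 = -345*378 = -130410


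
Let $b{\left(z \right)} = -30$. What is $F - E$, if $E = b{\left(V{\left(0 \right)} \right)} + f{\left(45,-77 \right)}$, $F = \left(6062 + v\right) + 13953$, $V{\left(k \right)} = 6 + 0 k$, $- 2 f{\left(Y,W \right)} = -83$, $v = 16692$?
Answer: $\frac{73391}{2} \approx 36696.0$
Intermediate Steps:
$f{\left(Y,W \right)} = \frac{83}{2}$ ($f{\left(Y,W \right)} = \left(- \frac{1}{2}\right) \left(-83\right) = \frac{83}{2}$)
$V{\left(k \right)} = 6$ ($V{\left(k \right)} = 6 + 0 = 6$)
$F = 36707$ ($F = \left(6062 + 16692\right) + 13953 = 22754 + 13953 = 36707$)
$E = \frac{23}{2}$ ($E = -30 + \frac{83}{2} = \frac{23}{2} \approx 11.5$)
$F - E = 36707 - \frac{23}{2} = \frac{73391}{2}$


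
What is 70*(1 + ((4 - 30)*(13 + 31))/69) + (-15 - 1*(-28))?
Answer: -74353/69 ≈ -1077.6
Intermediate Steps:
70*(1 + ((4 - 30)*(13 + 31))/69) + (-15 - 1*(-28)) = 70*(1 - 26*44*(1/69)) + (-15 + 28) = 70*(1 - 1144*1/69) + 13 = 70*(1 - 1144/69) + 13 = 70*(-1075/69) + 13 = -75250/69 + 13 = -74353/69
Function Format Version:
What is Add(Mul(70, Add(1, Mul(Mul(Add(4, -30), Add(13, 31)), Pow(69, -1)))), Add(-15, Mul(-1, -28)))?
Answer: Rational(-74353, 69) ≈ -1077.6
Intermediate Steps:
Add(Mul(70, Add(1, Mul(Mul(Add(4, -30), Add(13, 31)), Pow(69, -1)))), Add(-15, Mul(-1, -28))) = Add(Mul(70, Add(1, Mul(Mul(-26, 44), Rational(1, 69)))), Add(-15, 28)) = Add(Mul(70, Add(1, Mul(-1144, Rational(1, 69)))), 13) = Add(Mul(70, Add(1, Rational(-1144, 69))), 13) = Add(Mul(70, Rational(-1075, 69)), 13) = Add(Rational(-75250, 69), 13) = Rational(-74353, 69)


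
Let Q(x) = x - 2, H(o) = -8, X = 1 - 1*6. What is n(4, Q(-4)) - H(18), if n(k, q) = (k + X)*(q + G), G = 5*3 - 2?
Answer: 1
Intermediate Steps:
X = -5 (X = 1 - 6 = -5)
Q(x) = -2 + x
G = 13 (G = 15 - 2 = 13)
n(k, q) = (-5 + k)*(13 + q) (n(k, q) = (k - 5)*(q + 13) = (-5 + k)*(13 + q))
n(4, Q(-4)) - H(18) = (-65 - 5*(-2 - 4) + 13*4 + 4*(-2 - 4)) - 1*(-8) = (-65 - 5*(-6) + 52 + 4*(-6)) + 8 = (-65 + 30 + 52 - 24) + 8 = -7 + 8 = 1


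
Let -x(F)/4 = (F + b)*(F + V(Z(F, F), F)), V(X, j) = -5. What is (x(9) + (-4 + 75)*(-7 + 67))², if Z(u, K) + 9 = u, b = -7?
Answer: 17875984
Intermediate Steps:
Z(u, K) = -9 + u
x(F) = -4*(-7 + F)*(-5 + F) (x(F) = -4*(F - 7)*(F - 5) = -4*(-7 + F)*(-5 + F))
(x(9) + (-4 + 75)*(-7 + 67))² = ((-140 - 4*9² + 48*9) + (-4 + 75)*(-7 + 67))² = ((-140 - 4*81 + 432) + 71*60)² = ((-140 - 324 + 432) + 4260)² = (-32 + 4260)² = 4228² = 17875984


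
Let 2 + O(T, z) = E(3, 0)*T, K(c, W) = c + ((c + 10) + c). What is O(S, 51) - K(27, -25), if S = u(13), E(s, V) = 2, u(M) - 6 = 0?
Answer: -81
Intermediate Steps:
u(M) = 6 (u(M) = 6 + 0 = 6)
S = 6
K(c, W) = 10 + 3*c (K(c, W) = c + ((10 + c) + c) = c + (10 + 2*c) = 10 + 3*c)
O(T, z) = -2 + 2*T
O(S, 51) - K(27, -25) = (-2 + 2*6) - (10 + 3*27) = (-2 + 12) - (10 + 81) = 10 - 1*91 = 10 - 91 = -81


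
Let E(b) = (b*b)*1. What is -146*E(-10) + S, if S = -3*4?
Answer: -14612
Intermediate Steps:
S = -12
E(b) = b² (E(b) = b²*1 = b²)
-146*E(-10) + S = -146*(-10)² - 12 = -146*100 - 12 = -14600 - 12 = -14612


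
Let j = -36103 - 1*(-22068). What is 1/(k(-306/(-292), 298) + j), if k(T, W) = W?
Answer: -1/13737 ≈ -7.2796e-5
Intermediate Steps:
j = -14035 (j = -36103 + 22068 = -14035)
1/(k(-306/(-292), 298) + j) = 1/(298 - 14035) = 1/(-13737) = -1/13737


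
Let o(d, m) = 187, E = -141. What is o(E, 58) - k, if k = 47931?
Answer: -47744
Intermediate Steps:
o(E, 58) - k = 187 - 1*47931 = 187 - 47931 = -47744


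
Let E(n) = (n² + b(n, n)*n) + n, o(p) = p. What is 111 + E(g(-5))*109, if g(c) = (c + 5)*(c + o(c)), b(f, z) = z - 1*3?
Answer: 111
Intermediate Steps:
b(f, z) = -3 + z (b(f, z) = z - 3 = -3 + z)
g(c) = 2*c*(5 + c) (g(c) = (c + 5)*(c + c) = (5 + c)*(2*c) = 2*c*(5 + c))
E(n) = n + n² + n*(-3 + n) (E(n) = (n² + (-3 + n)*n) + n = (n² + n*(-3 + n)) + n = n + n² + n*(-3 + n))
111 + E(g(-5))*109 = 111 + (2*(2*(-5)*(5 - 5))*(-1 + 2*(-5)*(5 - 5)))*109 = 111 + (2*(2*(-5)*0)*(-1 + 2*(-5)*0))*109 = 111 + (2*0*(-1 + 0))*109 = 111 + (2*0*(-1))*109 = 111 + 0*109 = 111 + 0 = 111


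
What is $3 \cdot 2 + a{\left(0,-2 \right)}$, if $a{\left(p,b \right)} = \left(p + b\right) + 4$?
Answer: $8$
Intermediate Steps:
$a{\left(p,b \right)} = 4 + b + p$ ($a{\left(p,b \right)} = \left(b + p\right) + 4 = 4 + b + p$)
$3 \cdot 2 + a{\left(0,-2 \right)} = 3 \cdot 2 + \left(4 - 2 + 0\right) = 6 + 2 = 8$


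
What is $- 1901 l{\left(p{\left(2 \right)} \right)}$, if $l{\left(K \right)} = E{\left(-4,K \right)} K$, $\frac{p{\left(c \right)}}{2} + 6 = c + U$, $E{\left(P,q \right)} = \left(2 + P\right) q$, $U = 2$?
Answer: $60832$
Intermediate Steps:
$E{\left(P,q \right)} = q \left(2 + P\right)$
$p{\left(c \right)} = -8 + 2 c$ ($p{\left(c \right)} = -12 + 2 \left(c + 2\right) = -12 + 2 \left(2 + c\right) = -12 + \left(4 + 2 c\right) = -8 + 2 c$)
$l{\left(K \right)} = - 2 K^{2}$ ($l{\left(K \right)} = K \left(2 - 4\right) K = K \left(-2\right) K = - 2 K K = - 2 K^{2}$)
$- 1901 l{\left(p{\left(2 \right)} \right)} = - 1901 \left(- 2 \left(-8 + 2 \cdot 2\right)^{2}\right) = - 1901 \left(- 2 \left(-8 + 4\right)^{2}\right) = - 1901 \left(- 2 \left(-4\right)^{2}\right) = - 1901 \left(\left(-2\right) 16\right) = \left(-1901\right) \left(-32\right) = 60832$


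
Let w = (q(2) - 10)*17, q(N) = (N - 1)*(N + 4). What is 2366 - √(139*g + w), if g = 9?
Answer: 2366 - 13*√7 ≈ 2331.6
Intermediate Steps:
q(N) = (-1 + N)*(4 + N)
w = -68 (w = ((-4 + 2² + 3*2) - 10)*17 = ((-4 + 4 + 6) - 10)*17 = (6 - 10)*17 = -4*17 = -68)
2366 - √(139*g + w) = 2366 - √(139*9 - 68) = 2366 - √(1251 - 68) = 2366 - √1183 = 2366 - 13*√7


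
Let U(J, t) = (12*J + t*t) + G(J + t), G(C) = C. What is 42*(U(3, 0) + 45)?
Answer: 3528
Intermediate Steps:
U(J, t) = t + t² + 13*J (U(J, t) = (12*J + t*t) + (J + t) = (12*J + t²) + (J + t) = (t² + 12*J) + (J + t) = t + t² + 13*J)
42*(U(3, 0) + 45) = 42*((0 + 0² + 13*3) + 45) = 42*((0 + 0 + 39) + 45) = 42*(39 + 45) = 42*84 = 3528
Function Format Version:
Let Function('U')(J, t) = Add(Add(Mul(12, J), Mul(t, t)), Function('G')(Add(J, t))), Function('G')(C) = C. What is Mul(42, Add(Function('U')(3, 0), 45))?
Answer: 3528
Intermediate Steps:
Function('U')(J, t) = Add(t, Pow(t, 2), Mul(13, J)) (Function('U')(J, t) = Add(Add(Mul(12, J), Mul(t, t)), Add(J, t)) = Add(Add(Mul(12, J), Pow(t, 2)), Add(J, t)) = Add(Add(Pow(t, 2), Mul(12, J)), Add(J, t)) = Add(t, Pow(t, 2), Mul(13, J)))
Mul(42, Add(Function('U')(3, 0), 45)) = Mul(42, Add(Add(0, Pow(0, 2), Mul(13, 3)), 45)) = Mul(42, Add(Add(0, 0, 39), 45)) = Mul(42, Add(39, 45)) = Mul(42, 84) = 3528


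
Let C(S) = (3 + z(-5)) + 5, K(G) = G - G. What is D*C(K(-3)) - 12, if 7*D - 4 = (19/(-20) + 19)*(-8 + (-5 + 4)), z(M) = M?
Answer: -11187/140 ≈ -79.907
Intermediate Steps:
K(G) = 0
C(S) = 3 (C(S) = (3 - 5) + 5 = -2 + 5 = 3)
D = -3169/140 (D = 4/7 + ((19/(-20) + 19)*(-8 + (-5 + 4)))/7 = 4/7 + ((19*(-1/20) + 19)*(-8 - 1))/7 = 4/7 + ((-19/20 + 19)*(-9))/7 = 4/7 + ((361/20)*(-9))/7 = 4/7 + (⅐)*(-3249/20) = 4/7 - 3249/140 = -3169/140 ≈ -22.636)
D*C(K(-3)) - 12 = -3169/140*3 - 12 = -9507/140 - 12 = -11187/140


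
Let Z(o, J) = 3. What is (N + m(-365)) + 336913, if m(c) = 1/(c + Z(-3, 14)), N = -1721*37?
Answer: 98911431/362 ≈ 2.7324e+5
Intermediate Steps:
N = -63677
m(c) = 1/(3 + c) (m(c) = 1/(c + 3) = 1/(3 + c))
(N + m(-365)) + 336913 = (-63677 + 1/(3 - 365)) + 336913 = (-63677 + 1/(-362)) + 336913 = (-63677 - 1/362) + 336913 = -23051075/362 + 336913 = 98911431/362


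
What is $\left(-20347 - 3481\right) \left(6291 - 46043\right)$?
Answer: $947210656$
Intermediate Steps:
$\left(-20347 - 3481\right) \left(6291 - 46043\right) = \left(-23828\right) \left(-39752\right) = 947210656$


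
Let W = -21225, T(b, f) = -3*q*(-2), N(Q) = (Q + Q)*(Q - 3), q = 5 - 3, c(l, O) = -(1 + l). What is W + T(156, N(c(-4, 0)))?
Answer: -21213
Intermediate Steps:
c(l, O) = -1 - l
q = 2
N(Q) = 2*Q*(-3 + Q) (N(Q) = (2*Q)*(-3 + Q) = 2*Q*(-3 + Q))
T(b, f) = 12 (T(b, f) = -3*2*(-2) = -6*(-2) = 12)
W + T(156, N(c(-4, 0))) = -21225 + 12 = -21213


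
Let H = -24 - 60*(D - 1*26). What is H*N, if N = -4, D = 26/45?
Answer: -18016/3 ≈ -6005.3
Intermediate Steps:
D = 26/45 (D = 26*(1/45) = 26/45 ≈ 0.57778)
H = 4504/3 (H = -24 - 60*(26/45 - 1*26) = -24 - 60*(26/45 - 26) = -24 - 60*(-1144/45) = -24 + 4576/3 = 4504/3 ≈ 1501.3)
H*N = (4504/3)*(-4) = -18016/3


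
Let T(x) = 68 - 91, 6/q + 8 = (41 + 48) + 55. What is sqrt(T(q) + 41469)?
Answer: sqrt(41446) ≈ 203.58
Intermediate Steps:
q = 3/68 (q = 6/(-8 + ((41 + 48) + 55)) = 6/(-8 + (89 + 55)) = 6/(-8 + 144) = 6/136 = 6*(1/136) = 3/68 ≈ 0.044118)
T(x) = -23
sqrt(T(q) + 41469) = sqrt(-23 + 41469) = sqrt(41446)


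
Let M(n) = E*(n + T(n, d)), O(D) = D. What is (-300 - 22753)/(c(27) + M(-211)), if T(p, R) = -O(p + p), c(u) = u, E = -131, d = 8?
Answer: 23053/27614 ≈ 0.83483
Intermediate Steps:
T(p, R) = -2*p (T(p, R) = -(p + p) = -2*p)
M(n) = 131*n (M(n) = -131*(n - 2*n) = -(-131)*n = 131*n)
(-300 - 22753)/(c(27) + M(-211)) = (-300 - 22753)/(27 + 131*(-211)) = -23053/(27 - 27641) = -23053/(-27614) = -23053*(-1/27614) = 23053/27614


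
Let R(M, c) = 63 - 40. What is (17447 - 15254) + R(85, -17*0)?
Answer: 2216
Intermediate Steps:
R(M, c) = 23
(17447 - 15254) + R(85, -17*0) = (17447 - 15254) + 23 = 2193 + 23 = 2216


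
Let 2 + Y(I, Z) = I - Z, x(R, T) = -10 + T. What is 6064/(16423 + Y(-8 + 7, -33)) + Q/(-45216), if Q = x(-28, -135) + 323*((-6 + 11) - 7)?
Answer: 287204147/743938848 ≈ 0.38606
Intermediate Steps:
Y(I, Z) = -2 + I - Z (Y(I, Z) = -2 + (I - Z) = -2 + I - Z)
Q = -791 (Q = (-10 - 135) + 323*((-6 + 11) - 7) = -145 + 323*(5 - 7) = -145 + 323*(-2) = -145 - 646 = -791)
6064/(16423 + Y(-8 + 7, -33)) + Q/(-45216) = 6064/(16423 + (-2 + (-8 + 7) - 1*(-33))) - 791/(-45216) = 6064/(16423 + (-2 - 1 + 33)) - 791*(-1/45216) = 6064/(16423 + 30) + 791/45216 = 6064/16453 + 791/45216 = 287204147/743938848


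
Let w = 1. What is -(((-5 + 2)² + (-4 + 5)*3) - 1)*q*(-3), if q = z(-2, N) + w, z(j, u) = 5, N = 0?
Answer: 198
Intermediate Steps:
q = 6 (q = 5 + 1 = 6)
-(((-5 + 2)² + (-4 + 5)*3) - 1)*q*(-3) = -(((-5 + 2)² + (-4 + 5)*3) - 1)*6*(-3) = -(((-3)² + 1*3) - 1)*6*(-3) = -((9 + 3) - 1)*6*(-3) = -(12 - 1)*6*(-3) = -11*6*(-3) = -66*(-3) = -1*(-198) = 198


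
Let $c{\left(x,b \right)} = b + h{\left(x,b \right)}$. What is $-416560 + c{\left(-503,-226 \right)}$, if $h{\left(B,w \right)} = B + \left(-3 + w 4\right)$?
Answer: $-418196$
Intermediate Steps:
$h{\left(B,w \right)} = -3 + B + 4 w$ ($h{\left(B,w \right)} = B + \left(-3 + 4 w\right) = -3 + B + 4 w$)
$c{\left(x,b \right)} = -3 + x + 5 b$ ($c{\left(x,b \right)} = b + \left(-3 + x + 4 b\right) = -3 + x + 5 b$)
$-416560 + c{\left(-503,-226 \right)} = -416560 - 1636 = -418196$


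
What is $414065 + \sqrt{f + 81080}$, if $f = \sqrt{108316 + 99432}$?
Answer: $414065 + \sqrt{81080 + 2 \sqrt{51937}} \approx 4.1435 \cdot 10^{5}$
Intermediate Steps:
$f = 2 \sqrt{51937}$ ($f = \sqrt{207748} = 2 \sqrt{51937} \approx 455.79$)
$414065 + \sqrt{f + 81080} = 414065 + \sqrt{2 \sqrt{51937} + 81080} = 414065 + \sqrt{81080 + 2 \sqrt{51937}}$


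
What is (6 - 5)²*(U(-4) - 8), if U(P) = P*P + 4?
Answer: 12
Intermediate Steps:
U(P) = 4 + P² (U(P) = P² + 4 = 4 + P²)
(6 - 5)²*(U(-4) - 8) = (6 - 5)²*((4 + (-4)²) - 8) = 1²*((4 + 16) - 8) = 1*(20 - 8) = 1*12 = 12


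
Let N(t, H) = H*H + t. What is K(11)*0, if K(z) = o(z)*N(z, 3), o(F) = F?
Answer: 0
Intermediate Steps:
N(t, H) = t + H**2 (N(t, H) = H**2 + t = t + H**2)
K(z) = z*(9 + z) (K(z) = z*(z + 3**2) = z*(z + 9) = z*(9 + z))
K(11)*0 = (11*(9 + 11))*0 = (11*20)*0 = 220*0 = 0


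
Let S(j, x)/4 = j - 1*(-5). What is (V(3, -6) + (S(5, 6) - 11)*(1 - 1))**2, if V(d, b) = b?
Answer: 36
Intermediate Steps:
S(j, x) = 20 + 4*j (S(j, x) = 4*(j - 1*(-5)) = 4*(j + 5) = 4*(5 + j) = 20 + 4*j)
(V(3, -6) + (S(5, 6) - 11)*(1 - 1))**2 = (-6 + ((20 + 4*5) - 11)*(1 - 1))**2 = (-6 + ((20 + 20) - 11)*0)**2 = (-6 + (40 - 11)*0)**2 = (-6 + 29*0)**2 = (-6 + 0)**2 = (-6)**2 = 36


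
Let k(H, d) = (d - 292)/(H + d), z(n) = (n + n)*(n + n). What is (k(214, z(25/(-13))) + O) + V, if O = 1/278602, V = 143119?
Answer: 770862815967539/5386212466 ≈ 1.4312e+5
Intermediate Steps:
z(n) = 4*n² (z(n) = (2*n)*(2*n) = 4*n²)
O = 1/278602 ≈ 3.5893e-6
k(H, d) = (-292 + d)/(H + d)
(k(214, z(25/(-13))) + O) + V = ((-292 + 4*(25/(-13))²)/(214 + 4*(25/(-13))²) + 1/278602) + 143119 = ((-292 + 4*(25*(-1/13))²)/(214 + 4*(25*(-1/13))²) + 1/278602) + 143119 = ((-292 + 4*(-25/13)²)/(214 + 4*(-25/13)²) + 1/278602) + 143119 = ((-292 + 4*(625/169))/(214 + 4*(625/169)) + 1/278602) + 143119 = ((-292 + 2500/169)/(214 + 2500/169) + 1/278602) + 143119 = (-46848/169/(38666/169) + 1/278602) + 143119 = ((169/38666)*(-46848/169) + 1/278602) + 143119 = (-23424/19333 + 1/278602) + 143119 = -6525953915/5386212466 + 143119 = 770862815967539/5386212466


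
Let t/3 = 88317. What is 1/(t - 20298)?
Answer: 1/244653 ≈ 4.0874e-6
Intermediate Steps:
t = 264951 (t = 3*88317 = 264951)
1/(t - 20298) = 1/(264951 - 20298) = 1/244653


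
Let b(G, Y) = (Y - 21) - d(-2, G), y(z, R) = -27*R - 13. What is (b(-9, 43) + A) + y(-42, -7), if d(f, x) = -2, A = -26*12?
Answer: -112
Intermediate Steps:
A = -312
y(z, R) = -13 - 27*R
b(G, Y) = -19 + Y (b(G, Y) = (Y - 21) - 1*(-2) = (-21 + Y) + 2 = -19 + Y)
(b(-9, 43) + A) + y(-42, -7) = ((-19 + 43) - 312) + (-13 - 27*(-7)) = (24 - 312) + (-13 + 189) = -288 + 176 = -112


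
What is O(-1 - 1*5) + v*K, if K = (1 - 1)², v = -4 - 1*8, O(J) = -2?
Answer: -2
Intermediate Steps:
v = -12 (v = -4 - 8 = -12)
K = 0 (K = 0² = 0)
O(-1 - 1*5) + v*K = -2 - 12*0 = -2 + 0 = -2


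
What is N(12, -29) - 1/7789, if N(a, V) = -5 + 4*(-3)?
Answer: -132414/7789 ≈ -17.000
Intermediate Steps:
N(a, V) = -17 (N(a, V) = -5 - 12 = -17)
N(12, -29) - 1/7789 = -17 - 1/7789 = -132414/7789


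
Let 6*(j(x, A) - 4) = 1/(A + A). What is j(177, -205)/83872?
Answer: 9839/206325120 ≈ 4.7687e-5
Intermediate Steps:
j(x, A) = 4 + 1/(12*A) (j(x, A) = 4 + 1/(6*(A + A)) = 4 + 1/(6*((2*A))) = 4 + (1/(2*A))/6 = 4 + 1/(12*A))
j(177, -205)/83872 = (4 + (1/12)/(-205))/83872 = (4 + (1/12)*(-1/205))*(1/83872) = (4 - 1/2460)*(1/83872) = (9839/2460)*(1/83872) = 9839/206325120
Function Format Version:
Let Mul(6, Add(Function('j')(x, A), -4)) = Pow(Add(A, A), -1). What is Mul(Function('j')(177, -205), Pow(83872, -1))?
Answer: Rational(9839, 206325120) ≈ 4.7687e-5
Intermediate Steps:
Function('j')(x, A) = Add(4, Mul(Rational(1, 12), Pow(A, -1))) (Function('j')(x, A) = Add(4, Mul(Rational(1, 6), Pow(Add(A, A), -1))) = Add(4, Mul(Rational(1, 6), Pow(Mul(2, A), -1))) = Add(4, Mul(Rational(1, 6), Mul(Rational(1, 2), Pow(A, -1)))) = Add(4, Mul(Rational(1, 12), Pow(A, -1))))
Mul(Function('j')(177, -205), Pow(83872, -1)) = Mul(Add(4, Mul(Rational(1, 12), Pow(-205, -1))), Pow(83872, -1)) = Mul(Add(4, Mul(Rational(1, 12), Rational(-1, 205))), Rational(1, 83872)) = Mul(Add(4, Rational(-1, 2460)), Rational(1, 83872)) = Mul(Rational(9839, 2460), Rational(1, 83872)) = Rational(9839, 206325120)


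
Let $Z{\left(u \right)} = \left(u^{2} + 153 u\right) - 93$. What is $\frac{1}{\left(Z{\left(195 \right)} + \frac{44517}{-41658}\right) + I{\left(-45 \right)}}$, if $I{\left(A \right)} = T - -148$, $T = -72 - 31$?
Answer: $\frac{13886}{941622593} \approx 1.4747 \cdot 10^{-5}$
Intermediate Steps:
$T = -103$
$Z{\left(u \right)} = -93 + u^{2} + 153 u$
$I{\left(A \right)} = 45$ ($I{\left(A \right)} = -103 - -148 = -103 + 148 = 45$)
$\frac{1}{\left(Z{\left(195 \right)} + \frac{44517}{-41658}\right) + I{\left(-45 \right)}} = \frac{1}{\left(\left(-93 + 195^{2} + 153 \cdot 195\right) + \frac{44517}{-41658}\right) + 45} = \frac{1}{\left(\left(-93 + 38025 + 29835\right) + 44517 \left(- \frac{1}{41658}\right)\right) + 45} = \frac{1}{\left(67767 - \frac{14839}{13886}\right) + 45} = \frac{1}{\frac{940997723}{13886} + 45} = \frac{1}{\frac{941622593}{13886}} = \frac{13886}{941622593}$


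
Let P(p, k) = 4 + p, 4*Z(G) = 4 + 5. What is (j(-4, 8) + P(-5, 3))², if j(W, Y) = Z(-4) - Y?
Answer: 729/16 ≈ 45.563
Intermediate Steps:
Z(G) = 9/4 (Z(G) = (4 + 5)/4 = (¼)*9 = 9/4)
j(W, Y) = 9/4 - Y
(j(-4, 8) + P(-5, 3))² = ((9/4 - 1*8) + (4 - 5))² = ((9/4 - 8) - 1)² = (-23/4 - 1)² = (-27/4)² = 729/16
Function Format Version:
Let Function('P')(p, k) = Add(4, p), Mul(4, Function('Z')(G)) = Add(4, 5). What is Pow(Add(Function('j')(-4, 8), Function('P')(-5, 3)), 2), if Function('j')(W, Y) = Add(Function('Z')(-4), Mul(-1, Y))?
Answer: Rational(729, 16) ≈ 45.563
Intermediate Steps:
Function('Z')(G) = Rational(9, 4) (Function('Z')(G) = Mul(Rational(1, 4), Add(4, 5)) = Mul(Rational(1, 4), 9) = Rational(9, 4))
Function('j')(W, Y) = Add(Rational(9, 4), Mul(-1, Y))
Pow(Add(Function('j')(-4, 8), Function('P')(-5, 3)), 2) = Pow(Add(Add(Rational(9, 4), Mul(-1, 8)), Add(4, -5)), 2) = Pow(Add(Add(Rational(9, 4), -8), -1), 2) = Pow(Add(Rational(-23, 4), -1), 2) = Pow(Rational(-27, 4), 2) = Rational(729, 16)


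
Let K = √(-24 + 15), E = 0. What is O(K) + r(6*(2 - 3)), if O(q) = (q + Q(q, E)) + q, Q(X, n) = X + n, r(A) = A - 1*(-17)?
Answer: 11 + 9*I ≈ 11.0 + 9.0*I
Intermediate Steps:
r(A) = 17 + A (r(A) = A + 17 = 17 + A)
K = 3*I (K = √(-9) = 3*I ≈ 3.0*I)
O(q) = 3*q (O(q) = (q + (q + 0)) + q = (q + q) + q = 2*q + q = 3*q)
O(K) + r(6*(2 - 3)) = 3*(3*I) + (17 + 6*(2 - 3)) = 9*I + (17 + 6*(-1)) = 9*I + (17 - 6) = 9*I + 11 = 11 + 9*I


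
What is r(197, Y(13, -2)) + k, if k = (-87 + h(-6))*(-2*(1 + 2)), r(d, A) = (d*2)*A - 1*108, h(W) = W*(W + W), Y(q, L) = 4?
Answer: 1558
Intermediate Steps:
h(W) = 2*W² (h(W) = W*(2*W) = 2*W²)
r(d, A) = -108 + 2*A*d (r(d, A) = (2*d)*A - 108 = 2*A*d - 108 = -108 + 2*A*d)
k = 90 (k = (-87 + 2*(-6)²)*(-2*(1 + 2)) = (-87 + 2*36)*(-2*3) = (-87 + 72)*(-6) = -15*(-6) = 90)
r(197, Y(13, -2)) + k = (-108 + 2*4*197) + 90 = (-108 + 1576) + 90 = 1468 + 90 = 1558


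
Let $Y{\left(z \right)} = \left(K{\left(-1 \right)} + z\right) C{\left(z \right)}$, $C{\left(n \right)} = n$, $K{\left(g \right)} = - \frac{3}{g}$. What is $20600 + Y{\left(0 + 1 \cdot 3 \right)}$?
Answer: $20618$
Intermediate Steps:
$Y{\left(z \right)} = z \left(3 + z\right)$ ($Y{\left(z \right)} = \left(- \frac{3}{-1} + z\right) z = \left(\left(-3\right) \left(-1\right) + z\right) z = \left(3 + z\right) z = z \left(3 + z\right)$)
$20600 + Y{\left(0 + 1 \cdot 3 \right)} = 20600 + \left(0 + 1 \cdot 3\right) \left(3 + \left(0 + 1 \cdot 3\right)\right) = 20600 + \left(0 + 3\right) \left(3 + \left(0 + 3\right)\right) = 20600 + 3 \left(3 + 3\right) = 20600 + 3 \cdot 6 = 20600 + 18 = 20618$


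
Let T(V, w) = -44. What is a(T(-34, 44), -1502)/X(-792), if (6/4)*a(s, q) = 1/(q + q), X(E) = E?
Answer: 1/3568752 ≈ 2.8021e-7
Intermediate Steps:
a(s, q) = 1/(3*q) (a(s, q) = 2/(3*(q + q)) = 2/(3*((2*q))) = 2*(1/(2*q))/3 = 1/(3*q))
a(T(-34, 44), -1502)/X(-792) = ((⅓)/(-1502))/(-792) = ((⅓)*(-1/1502))*(-1/792) = -1/4506*(-1/792) = 1/3568752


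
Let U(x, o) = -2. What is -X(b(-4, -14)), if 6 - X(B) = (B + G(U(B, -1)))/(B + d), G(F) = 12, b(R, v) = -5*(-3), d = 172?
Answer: -1095/187 ≈ -5.8556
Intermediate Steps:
b(R, v) = 15
X(B) = 6 - (12 + B)/(172 + B) (X(B) = 6 - (B + 12)/(B + 172) = 6 - (12 + B)/(172 + B))
-X(b(-4, -14)) = -5*(204 + 15)/(172 + 15) = -5*219/187 = -1*1095/187 = -1095/187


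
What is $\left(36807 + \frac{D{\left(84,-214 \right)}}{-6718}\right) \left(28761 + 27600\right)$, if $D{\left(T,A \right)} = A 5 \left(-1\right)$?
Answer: $\frac{6968145906258}{3359} \approx 2.0745 \cdot 10^{9}$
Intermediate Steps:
$D{\left(T,A \right)} = - 5 A$ ($D{\left(T,A \right)} = 5 A \left(-1\right) = - 5 A$)
$\left(36807 + \frac{D{\left(84,-214 \right)}}{-6718}\right) \left(28761 + 27600\right) = \left(36807 + \frac{\left(-5\right) \left(-214\right)}{-6718}\right) \left(28761 + 27600\right) = \left(36807 + 1070 \left(- \frac{1}{6718}\right)\right) 56361 = \left(36807 - \frac{535}{3359}\right) 56361 = \frac{123634178}{3359} \cdot 56361 = \frac{6968145906258}{3359}$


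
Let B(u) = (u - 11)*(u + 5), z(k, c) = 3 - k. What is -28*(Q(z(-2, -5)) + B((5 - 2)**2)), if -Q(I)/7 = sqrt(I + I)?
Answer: 784 + 196*sqrt(10) ≈ 1403.8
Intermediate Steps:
B(u) = (-11 + u)*(5 + u)
Q(I) = -7*sqrt(2)*sqrt(I) (Q(I) = -7*sqrt(I + I) = -7*sqrt(2)*sqrt(I))
-28*(Q(z(-2, -5)) + B((5 - 2)**2)) = -28*(-7*sqrt(2)*sqrt(3 - 1*(-2)) + (-55 + ((5 - 2)**2)**2 - 6*(5 - 2)**2)) = -28*(-7*sqrt(2)*sqrt(3 + 2) + (-55 + (3**2)**2 - 6*3**2)) = -28*(-7*sqrt(2)*sqrt(5) + (-55 + 9**2 - 6*9)) = -28*(-7*sqrt(10) + (-55 + 81 - 54)) = -28*(-7*sqrt(10) - 28) = -28*(-28 - 7*sqrt(10)) = 784 + 196*sqrt(10)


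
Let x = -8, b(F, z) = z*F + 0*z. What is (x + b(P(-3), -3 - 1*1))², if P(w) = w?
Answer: 16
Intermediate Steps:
b(F, z) = F*z (b(F, z) = F*z + 0 = F*z)
(x + b(P(-3), -3 - 1*1))² = (-8 - 3*(-3 - 1*1))² = (-8 - 3*(-3 - 1))² = (-8 - 3*(-4))² = (-8 + 12)² = 4² = 16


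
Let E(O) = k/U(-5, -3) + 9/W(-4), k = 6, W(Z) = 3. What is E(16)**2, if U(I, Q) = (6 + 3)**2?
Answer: 6889/729 ≈ 9.4499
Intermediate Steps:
U(I, Q) = 81 (U(I, Q) = 9**2 = 81)
E(O) = 83/27 (E(O) = 6/81 + 9/3 = 6*(1/81) + 9*(1/3) = 2/27 + 3 = 83/27)
E(16)**2 = (83/27)**2 = 6889/729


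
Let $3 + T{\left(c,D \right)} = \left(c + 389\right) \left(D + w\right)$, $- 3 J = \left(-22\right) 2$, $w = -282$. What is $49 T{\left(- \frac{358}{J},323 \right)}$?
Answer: $\frac{16110955}{22} \approx 7.3232 \cdot 10^{5}$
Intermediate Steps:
$J = \frac{44}{3}$ ($J = - \frac{\left(-22\right) 2}{3} = \left(- \frac{1}{3}\right) \left(-44\right) = \frac{44}{3} \approx 14.667$)
$T{\left(c,D \right)} = -3 + \left(-282 + D\right) \left(389 + c\right)$ ($T{\left(c,D \right)} = -3 + \left(c + 389\right) \left(D - 282\right) = -3 + \left(389 + c\right) \left(-282 + D\right) = -3 + \left(-282 + D\right) \left(389 + c\right)$)
$49 T{\left(- \frac{358}{J},323 \right)} = 49 \left(-109701 - 282 \left(- \frac{358}{\frac{44}{3}}\right) + 389 \cdot 323 + 323 \left(- \frac{358}{\frac{44}{3}}\right)\right) = 49 \left(-109701 - 282 \left(\left(-358\right) \frac{3}{44}\right) + 125647 + 323 \left(\left(-358\right) \frac{3}{44}\right)\right) = 49 \left(-109701 - - \frac{75717}{11} + 125647 + 323 \left(- \frac{537}{22}\right)\right) = 49 \left(-109701 + \frac{75717}{11} + 125647 - \frac{173451}{22}\right) = 49 \cdot \frac{328795}{22} = \frac{16110955}{22}$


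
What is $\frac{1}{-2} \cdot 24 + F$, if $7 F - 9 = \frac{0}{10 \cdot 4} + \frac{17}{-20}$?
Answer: $- \frac{1517}{140} \approx -10.836$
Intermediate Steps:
$F = \frac{163}{140}$ ($F = \frac{9}{7} + \frac{\frac{0}{10 \cdot 4} + \frac{17}{-20}}{7} = \frac{9}{7} + \frac{\frac{0}{40} + 17 \left(- \frac{1}{20}\right)}{7} = \frac{9}{7} + \frac{0 \cdot \frac{1}{40} - \frac{17}{20}}{7} = \frac{9}{7} + \frac{0 - \frac{17}{20}}{7} = \frac{9}{7} + \frac{1}{7} \left(- \frac{17}{20}\right) = \frac{9}{7} - \frac{17}{140} = \frac{163}{140} \approx 1.1643$)
$\frac{1}{-2} \cdot 24 + F = \frac{1}{-2} \cdot 24 + \frac{163}{140} = \left(- \frac{1}{2}\right) 24 + \frac{163}{140} = -12 + \frac{163}{140} = - \frac{1517}{140}$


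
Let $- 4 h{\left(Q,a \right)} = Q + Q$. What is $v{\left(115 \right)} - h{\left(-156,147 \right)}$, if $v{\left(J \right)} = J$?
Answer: $37$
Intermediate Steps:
$h{\left(Q,a \right)} = - \frac{Q}{2}$ ($h{\left(Q,a \right)} = - \frac{Q + Q}{4} = - \frac{2 Q}{4} = - \frac{Q}{2}$)
$v{\left(115 \right)} - h{\left(-156,147 \right)} = 115 - \left(- \frac{1}{2}\right) \left(-156\right) = 115 - 78 = 37$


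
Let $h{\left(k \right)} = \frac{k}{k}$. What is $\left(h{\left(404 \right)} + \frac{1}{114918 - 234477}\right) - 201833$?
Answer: $- \frac{24130832089}{119559} \approx -2.0183 \cdot 10^{5}$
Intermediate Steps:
$h{\left(k \right)} = 1$
$\left(h{\left(404 \right)} + \frac{1}{114918 - 234477}\right) - 201833 = \left(1 + \frac{1}{114918 - 234477}\right) - 201833 = \left(1 + \frac{1}{-119559}\right) - 201833 = \left(1 - \frac{1}{119559}\right) - 201833 = \frac{119558}{119559} - 201833 = - \frac{24130832089}{119559}$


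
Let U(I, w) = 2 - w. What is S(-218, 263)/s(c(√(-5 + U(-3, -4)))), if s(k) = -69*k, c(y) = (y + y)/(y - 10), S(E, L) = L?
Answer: 789/46 ≈ 17.152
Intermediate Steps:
c(y) = 2*y/(-10 + y) (c(y) = (2*y)/(-10 + y) = 2*y/(-10 + y))
S(-218, 263)/s(c(√(-5 + U(-3, -4)))) = 263/((-138*√(-5 + (2 - 1*(-4)))/(-10 + √(-5 + (2 - 1*(-4)))))) = 263/((-138*√(-5 + (2 + 4))/(-10 + √(-5 + (2 + 4))))) = 263/((-138*√(-5 + 6)/(-10 + √(-5 + 6)))) = 263/((-138*√1/(-10 + √1))) = 263/((-138/(-10 + 1))) = 263/((-138/(-9))) = 263/((-138*(-1)/9)) = 263/((-69*(-2/9))) = 263/(46/3) = 263*(3/46) = 789/46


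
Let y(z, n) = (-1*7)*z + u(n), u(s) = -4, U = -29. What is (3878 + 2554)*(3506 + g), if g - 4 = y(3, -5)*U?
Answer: 27239520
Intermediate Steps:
y(z, n) = -4 - 7*z (y(z, n) = (-1*7)*z - 4 = -7*z - 4 = -4 - 7*z)
g = 729 (g = 4 + (-4 - 7*3)*(-29) = 4 + (-4 - 21)*(-29) = 4 - 25*(-29) = 4 + 725 = 729)
(3878 + 2554)*(3506 + g) = (3878 + 2554)*(3506 + 729) = 6432*4235 = 27239520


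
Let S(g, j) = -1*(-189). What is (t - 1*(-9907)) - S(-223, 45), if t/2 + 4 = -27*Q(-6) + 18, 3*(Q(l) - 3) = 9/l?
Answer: 9611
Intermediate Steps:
Q(l) = 3 + 3/l (Q(l) = 3 + (9/l)/3 = 3 + 3/l)
t = -107 (t = -8 + 2*(-27*(3 + 3/(-6)) + 18) = -8 + 2*(-27*(3 + 3*(-⅙)) + 18) = -8 + 2*(-27*(3 - ½) + 18) = -8 + 2*(-27*5/2 + 18) = -8 + 2*(-135/2 + 18) = -8 + 2*(-99/2) = -8 - 99 = -107)
S(g, j) = 189
(t - 1*(-9907)) - S(-223, 45) = (-107 - 1*(-9907)) - 1*189 = (-107 + 9907) - 189 = 9800 - 189 = 9611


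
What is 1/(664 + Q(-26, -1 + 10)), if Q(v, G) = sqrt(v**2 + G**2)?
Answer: 664/440139 - sqrt(757)/440139 ≈ 0.0014461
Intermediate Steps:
Q(v, G) = sqrt(G**2 + v**2)
1/(664 + Q(-26, -1 + 10)) = 1/(664 + sqrt((-1 + 10)**2 + (-26)**2)) = 1/(664 + sqrt(9**2 + 676)) = 1/(664 + sqrt(81 + 676)) = 1/(664 + sqrt(757))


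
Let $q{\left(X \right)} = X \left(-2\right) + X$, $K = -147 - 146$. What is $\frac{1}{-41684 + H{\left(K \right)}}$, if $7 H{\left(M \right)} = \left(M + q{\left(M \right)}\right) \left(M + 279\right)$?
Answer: $- \frac{1}{41684} \approx -2.399 \cdot 10^{-5}$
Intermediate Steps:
$K = -293$
$q{\left(X \right)} = - X$ ($q{\left(X \right)} = - 2 X + X = - X$)
$H{\left(M \right)} = 0$ ($H{\left(M \right)} = \frac{\left(M - M\right) \left(M + 279\right)}{7} = \frac{0 \left(279 + M\right)}{7} = \frac{1}{7} \cdot 0 = 0$)
$\frac{1}{-41684 + H{\left(K \right)}} = \frac{1}{-41684 + 0} = \frac{1}{-41684} = - \frac{1}{41684}$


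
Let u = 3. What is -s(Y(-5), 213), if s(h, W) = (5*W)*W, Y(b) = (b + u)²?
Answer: -226845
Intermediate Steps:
Y(b) = (3 + b)² (Y(b) = (b + 3)² = (3 + b)²)
s(h, W) = 5*W²
-s(Y(-5), 213) = -5*213² = -5*45369 = -1*226845 = -226845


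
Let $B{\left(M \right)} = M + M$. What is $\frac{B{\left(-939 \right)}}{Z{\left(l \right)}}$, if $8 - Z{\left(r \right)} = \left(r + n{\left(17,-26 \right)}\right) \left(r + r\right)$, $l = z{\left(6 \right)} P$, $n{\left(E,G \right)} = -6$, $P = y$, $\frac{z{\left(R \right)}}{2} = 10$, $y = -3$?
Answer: $\frac{939}{3956} \approx 0.23736$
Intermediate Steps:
$z{\left(R \right)} = 20$ ($z{\left(R \right)} = 2 \cdot 10 = 20$)
$P = -3$
$B{\left(M \right)} = 2 M$
$l = -60$ ($l = 20 \left(-3\right) = -60$)
$Z{\left(r \right)} = 8 - 2 r \left(-6 + r\right)$ ($Z{\left(r \right)} = 8 - \left(r - 6\right) \left(r + r\right) = 8 - \left(-6 + r\right) 2 r = 8 - 2 r \left(-6 + r\right)$)
$\frac{B{\left(-939 \right)}}{Z{\left(l \right)}} = \frac{2 \left(-939\right)}{8 - 2 \left(-60\right)^{2} + 12 \left(-60\right)} = - \frac{1878}{8 - 7200 - 720} = - \frac{1878}{-7912} = \left(-1878\right) \left(- \frac{1}{7912}\right) = \frac{939}{3956}$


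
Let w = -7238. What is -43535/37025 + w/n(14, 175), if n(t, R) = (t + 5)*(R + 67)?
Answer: -4256008/1547645 ≈ -2.7500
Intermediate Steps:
n(t, R) = (5 + t)*(67 + R)
-43535/37025 + w/n(14, 175) = -43535/37025 - 7238/(335 + 5*175 + 67*14 + 175*14) = -43535*1/37025 - 7238/(335 + 875 + 938 + 2450) = -8707/7405 - 7238/4598 = -8707/7405 - 7238*1/4598 = -8707/7405 - 329/209 = -4256008/1547645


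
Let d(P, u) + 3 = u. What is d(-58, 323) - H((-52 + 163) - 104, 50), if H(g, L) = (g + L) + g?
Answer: 256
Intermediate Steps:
d(P, u) = -3 + u
H(g, L) = L + 2*g (H(g, L) = (L + g) + g = L + 2*g)
d(-58, 323) - H((-52 + 163) - 104, 50) = (-3 + 323) - (50 + 2*((-52 + 163) - 104)) = 320 - (50 + 2*(111 - 104)) = 320 - (50 + 2*7) = 320 - (50 + 14) = 320 - 1*64 = 320 - 64 = 256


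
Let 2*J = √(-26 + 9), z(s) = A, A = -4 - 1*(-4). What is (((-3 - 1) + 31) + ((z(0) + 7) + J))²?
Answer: (68 + I*√17)²/4 ≈ 1151.8 + 140.19*I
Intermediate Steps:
A = 0 (A = -4 + 4 = 0)
z(s) = 0
J = I*√17/2 (J = √(-26 + 9)/2 = √(-17)/2 = (I*√17)/2 = I*√17/2 ≈ 2.0616*I)
(((-3 - 1) + 31) + ((z(0) + 7) + J))² = (((-3 - 1) + 31) + ((0 + 7) + I*√17/2))² = ((-4 + 31) + (7 + I*√17/2))² = (27 + (7 + I*√17/2))² = (34 + I*√17/2)²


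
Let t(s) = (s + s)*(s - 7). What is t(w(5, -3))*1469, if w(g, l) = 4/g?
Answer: -364312/25 ≈ -14572.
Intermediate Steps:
t(s) = 2*s*(-7 + s) (t(s) = (2*s)*(-7 + s) = 2*s*(-7 + s))
t(w(5, -3))*1469 = (2*(4/5)*(-7 + 4/5))*1469 = (2*(4*(⅕))*(-7 + 4*(⅕)))*1469 = (2*(⅘)*(-7 + ⅘))*1469 = (2*(⅘)*(-31/5))*1469 = -248/25*1469 = -364312/25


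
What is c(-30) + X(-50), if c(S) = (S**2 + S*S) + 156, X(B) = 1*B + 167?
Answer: 2073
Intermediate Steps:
X(B) = 167 + B (X(B) = B + 167 = 167 + B)
c(S) = 156 + 2*S**2 (c(S) = (S**2 + S**2) + 156 = 2*S**2 + 156 = 156 + 2*S**2)
c(-30) + X(-50) = (156 + 2*(-30)**2) + (167 - 50) = (156 + 2*900) + 117 = (156 + 1800) + 117 = 1956 + 117 = 2073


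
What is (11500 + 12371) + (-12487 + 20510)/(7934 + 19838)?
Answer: 662953435/27772 ≈ 23871.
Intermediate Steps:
(11500 + 12371) + (-12487 + 20510)/(7934 + 19838) = 23871 + 8023/27772 = 662953435/27772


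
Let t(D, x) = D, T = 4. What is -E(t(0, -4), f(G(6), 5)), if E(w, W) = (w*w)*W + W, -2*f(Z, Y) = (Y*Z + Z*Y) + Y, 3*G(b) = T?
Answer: 55/6 ≈ 9.1667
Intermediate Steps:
G(b) = 4/3 (G(b) = (⅓)*4 = 4/3)
f(Z, Y) = -Y/2 - Y*Z (f(Z, Y) = -((Y*Z + Z*Y) + Y)/2 = -((Y*Z + Y*Z) + Y)/2 = -(2*Y*Z + Y)/2 = -(Y + 2*Y*Z)/2 = -Y/2 - Y*Z)
E(w, W) = W + W*w² (E(w, W) = w²*W + W = W*w² + W = W + W*w²)
-E(t(0, -4), f(G(6), 5)) = -(-1*5*(½ + 4/3))*(1 + 0²) = -(-1*5*11/6)*(1 + 0) = -(-55)/6 = -1*(-55/6) = 55/6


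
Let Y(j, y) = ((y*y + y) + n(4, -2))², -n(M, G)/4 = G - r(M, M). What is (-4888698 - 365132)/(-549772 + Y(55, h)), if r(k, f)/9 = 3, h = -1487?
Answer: -2626915/2441603325516 ≈ -1.0759e-6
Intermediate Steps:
r(k, f) = 27 (r(k, f) = 9*3 = 27)
n(M, G) = 108 - 4*G (n(M, G) = -4*(G - 1*27) = -4*(G - 27) = -4*(-27 + G) = 108 - 4*G)
Y(j, y) = (116 + y + y²)² (Y(j, y) = ((y*y + y) + (108 - 4*(-2)))² = ((y² + y) + (108 + 8))² = ((y + y²) + 116)² = (116 + y + y²)²)
(-4888698 - 365132)/(-549772 + Y(55, h)) = (-4888698 - 365132)/(-549772 + (116 - 1487 + (-1487)²)²) = -5253830/(-549772 + (116 - 1487 + 2211169)²) = -5253830/(-549772 + 2209798²) = -5253830/(-549772 + 4883207200804) = -5253830/4883206651032 = -5253830*1/4883206651032 = -2626915/2441603325516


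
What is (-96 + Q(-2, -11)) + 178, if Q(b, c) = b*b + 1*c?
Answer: 75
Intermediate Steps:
Q(b, c) = c + b**2 (Q(b, c) = b**2 + c = c + b**2)
(-96 + Q(-2, -11)) + 178 = (-96 + (-11 + (-2)**2)) + 178 = (-96 + (-11 + 4)) + 178 = (-96 - 7) + 178 = -103 + 178 = 75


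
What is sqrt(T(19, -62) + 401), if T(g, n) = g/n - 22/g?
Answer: sqrt(554429234)/1178 ≈ 19.988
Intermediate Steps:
T(g, n) = -22/g + g/n
sqrt(T(19, -62) + 401) = sqrt((-22/19 + 19/(-62)) + 401) = sqrt((-22*1/19 + 19*(-1/62)) + 401) = sqrt((-22/19 - 19/62) + 401) = sqrt(-1725/1178 + 401) = sqrt(470653/1178) = sqrt(554429234)/1178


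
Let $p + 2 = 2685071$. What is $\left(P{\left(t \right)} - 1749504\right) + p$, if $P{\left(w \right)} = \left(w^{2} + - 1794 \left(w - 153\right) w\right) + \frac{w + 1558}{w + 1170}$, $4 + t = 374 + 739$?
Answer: $- \frac{4329736565203}{2279} \approx -1.8998 \cdot 10^{9}$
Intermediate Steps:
$p = 2685069$ ($p = -2 + 2685071 = 2685069$)
$t = 1109$ ($t = -4 + \left(374 + 739\right) = -4 + 1113 = 1109$)
$P{\left(w \right)} = w^{2} + w \left(274482 - 1794 w\right) + \frac{1558 + w}{1170 + w}$ ($P{\left(w \right)} = \left(w^{2} + - 1794 \left(-153 + w\right) w\right) + \frac{1558 + w}{1170 + w} = \left(w^{2} + \left(274482 - 1794 w\right) w\right) + \frac{1558 + w}{1170 + w} = \left(w^{2} + w \left(274482 - 1794 w\right)\right) + \frac{1558 + w}{1170 + w} = w^{2} + w \left(274482 - 1794 w\right) + \frac{1558 + w}{1170 + w}$)
$\left(P{\left(t \right)} - 1749504\right) + p = \left(\frac{1558 - 1823328 \cdot 1109^{2} - 1793 \cdot 1109^{3} + 321143941 \cdot 1109}{1170 + 1109} - 1749504\right) + 2685069 = \left(\frac{1558 - 2242476463968 - 2445540885997 + 356148630569}{2279} - 1749504\right) + 2685069 = \left(\frac{1}{2279} \left(-4331868717838\right) - 1749504\right) + 2685069 = \left(- \frac{4331868717838}{2279} - 1749504\right) + 2685069 = - \frac{4335855837454}{2279} + 2685069 = - \frac{4329736565203}{2279}$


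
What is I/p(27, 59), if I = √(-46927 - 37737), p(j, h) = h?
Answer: 2*I*√21166/59 ≈ 4.9317*I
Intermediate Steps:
I = 2*I*√21166 (I = √(-84664) = 2*I*√21166 ≈ 290.97*I)
I/p(27, 59) = (2*I*√21166)/59 = (2*I*√21166)*(1/59) = 2*I*√21166/59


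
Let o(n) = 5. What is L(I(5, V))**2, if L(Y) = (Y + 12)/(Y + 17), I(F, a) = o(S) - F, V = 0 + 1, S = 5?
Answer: 144/289 ≈ 0.49827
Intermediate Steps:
V = 1
I(F, a) = 5 - F
L(Y) = (12 + Y)/(17 + Y)
L(I(5, V))**2 = ((12 + (5 - 1*5))/(17 + (5 - 1*5)))**2 = ((12 + (5 - 5))/(17 + (5 - 5)))**2 = ((12 + 0)/(17 + 0))**2 = (12/17)**2 = 144/289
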